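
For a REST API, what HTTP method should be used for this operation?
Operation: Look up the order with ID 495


GET = read, POST = create, PUT = update/replace, DELETE = remove
This operation is a read.
GET


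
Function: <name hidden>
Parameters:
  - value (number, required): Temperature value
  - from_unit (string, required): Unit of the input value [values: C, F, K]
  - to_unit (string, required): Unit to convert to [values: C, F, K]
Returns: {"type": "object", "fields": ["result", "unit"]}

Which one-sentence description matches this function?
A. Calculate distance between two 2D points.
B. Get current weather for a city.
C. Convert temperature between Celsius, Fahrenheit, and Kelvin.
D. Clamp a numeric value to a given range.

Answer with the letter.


Parameters value, from_unit, to_unit and return ["result", "unit"] fit: Convert temperature between Celsius, Fahrenheit, and Kelvin.
C


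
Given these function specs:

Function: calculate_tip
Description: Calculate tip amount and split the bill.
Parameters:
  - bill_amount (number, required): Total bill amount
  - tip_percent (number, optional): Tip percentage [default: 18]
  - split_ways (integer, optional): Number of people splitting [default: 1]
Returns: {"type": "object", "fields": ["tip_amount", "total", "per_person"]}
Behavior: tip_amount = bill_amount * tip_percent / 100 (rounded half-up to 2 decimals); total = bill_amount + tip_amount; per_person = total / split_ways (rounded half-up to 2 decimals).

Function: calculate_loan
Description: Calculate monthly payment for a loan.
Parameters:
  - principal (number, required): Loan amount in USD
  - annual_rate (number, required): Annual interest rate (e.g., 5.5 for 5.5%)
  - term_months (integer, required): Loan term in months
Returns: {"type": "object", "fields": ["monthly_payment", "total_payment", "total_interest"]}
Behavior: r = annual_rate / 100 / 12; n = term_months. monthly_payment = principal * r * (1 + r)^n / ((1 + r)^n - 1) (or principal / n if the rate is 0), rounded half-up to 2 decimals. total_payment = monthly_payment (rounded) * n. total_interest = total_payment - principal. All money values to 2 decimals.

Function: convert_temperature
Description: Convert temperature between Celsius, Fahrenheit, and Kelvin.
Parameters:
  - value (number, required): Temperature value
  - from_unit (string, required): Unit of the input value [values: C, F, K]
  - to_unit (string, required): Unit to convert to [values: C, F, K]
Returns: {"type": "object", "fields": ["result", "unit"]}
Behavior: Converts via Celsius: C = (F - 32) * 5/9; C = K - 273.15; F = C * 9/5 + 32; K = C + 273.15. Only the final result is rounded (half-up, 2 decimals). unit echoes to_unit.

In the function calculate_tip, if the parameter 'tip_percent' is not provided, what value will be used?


The calculate_tip spec declares:
  - tip_percent (number, optional): Tip percentage [default: 18]
Default:
18


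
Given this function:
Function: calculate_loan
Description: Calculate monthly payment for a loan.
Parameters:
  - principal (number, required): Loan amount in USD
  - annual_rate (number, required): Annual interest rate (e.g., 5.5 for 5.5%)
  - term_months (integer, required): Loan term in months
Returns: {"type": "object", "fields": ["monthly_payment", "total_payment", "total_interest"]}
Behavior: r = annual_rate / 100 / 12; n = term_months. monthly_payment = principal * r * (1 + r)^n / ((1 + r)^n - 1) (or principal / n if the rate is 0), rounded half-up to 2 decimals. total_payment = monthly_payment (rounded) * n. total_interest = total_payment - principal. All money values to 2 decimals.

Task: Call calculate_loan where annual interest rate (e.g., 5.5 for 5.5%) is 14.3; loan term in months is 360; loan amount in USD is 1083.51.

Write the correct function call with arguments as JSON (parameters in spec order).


Mapping each described value to its parameter name:
  'Annual interest rate (e.g., 5.5 for 5.5%)' -> annual_rate = 14.3
  'Loan term in months' -> term_months = 360
  'Loan amount in USD' -> principal = 1083.51
calculate_loan({"principal": 1083.51, "annual_rate": 14.3, "term_months": 360})


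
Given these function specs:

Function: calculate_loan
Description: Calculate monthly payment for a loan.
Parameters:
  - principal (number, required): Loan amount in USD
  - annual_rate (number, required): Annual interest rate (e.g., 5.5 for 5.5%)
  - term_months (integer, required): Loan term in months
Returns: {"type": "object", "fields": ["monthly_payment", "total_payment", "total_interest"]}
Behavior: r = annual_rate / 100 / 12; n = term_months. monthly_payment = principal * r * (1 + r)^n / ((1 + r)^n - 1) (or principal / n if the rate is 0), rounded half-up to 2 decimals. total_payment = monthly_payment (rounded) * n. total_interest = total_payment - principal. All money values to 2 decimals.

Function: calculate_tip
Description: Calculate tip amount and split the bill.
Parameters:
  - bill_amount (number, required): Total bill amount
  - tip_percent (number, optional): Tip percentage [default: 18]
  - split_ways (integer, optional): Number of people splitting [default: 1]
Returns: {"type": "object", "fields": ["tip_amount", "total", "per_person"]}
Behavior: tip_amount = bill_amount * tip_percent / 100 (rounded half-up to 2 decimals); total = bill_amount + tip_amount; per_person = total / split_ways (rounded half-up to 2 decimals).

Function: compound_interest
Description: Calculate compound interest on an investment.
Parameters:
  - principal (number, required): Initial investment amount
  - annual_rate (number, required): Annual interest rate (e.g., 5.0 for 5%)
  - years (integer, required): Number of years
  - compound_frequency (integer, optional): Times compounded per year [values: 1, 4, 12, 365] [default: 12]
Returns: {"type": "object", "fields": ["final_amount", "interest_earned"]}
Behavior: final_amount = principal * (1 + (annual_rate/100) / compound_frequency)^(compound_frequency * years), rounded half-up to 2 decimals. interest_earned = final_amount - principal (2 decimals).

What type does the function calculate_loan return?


The calculate_loan spec declares Returns: {"type": "object", "fields": ["monthly_payment", "total_payment", "total_interest"]}
Type:
object


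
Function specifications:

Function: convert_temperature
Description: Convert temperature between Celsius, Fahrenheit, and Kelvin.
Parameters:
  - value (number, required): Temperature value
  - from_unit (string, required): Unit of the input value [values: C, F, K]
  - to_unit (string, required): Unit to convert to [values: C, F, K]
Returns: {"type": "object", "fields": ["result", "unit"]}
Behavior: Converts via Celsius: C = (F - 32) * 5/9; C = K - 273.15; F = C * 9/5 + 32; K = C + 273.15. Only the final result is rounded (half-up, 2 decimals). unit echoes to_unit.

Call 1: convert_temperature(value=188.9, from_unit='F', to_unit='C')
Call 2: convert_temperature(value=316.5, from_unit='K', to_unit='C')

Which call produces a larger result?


Call 1:
  To C: (188.9 - 32) * 5/9 = 87.166667
  Target is C: 87.166667
  Round to 2 decimals: 87.17
  -> 87.17 C
Call 2:
  To C: 316.5 - 273.15 = 43.35
  Target is C: 43.35
  Round to 2 decimals: 43.35
  -> 43.35 C
Call 1 (87.17 C)


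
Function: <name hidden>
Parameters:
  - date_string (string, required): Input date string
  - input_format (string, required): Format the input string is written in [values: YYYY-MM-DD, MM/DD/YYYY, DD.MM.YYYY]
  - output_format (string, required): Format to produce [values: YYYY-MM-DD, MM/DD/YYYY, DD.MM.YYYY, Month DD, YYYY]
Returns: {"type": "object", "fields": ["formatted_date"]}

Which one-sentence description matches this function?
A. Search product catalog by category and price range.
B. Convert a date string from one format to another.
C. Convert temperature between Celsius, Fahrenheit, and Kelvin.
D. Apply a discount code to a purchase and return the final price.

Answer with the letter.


Parameters date_string, input_format, output_format and return ["formatted_date"] fit: Convert a date string from one format to another.
B


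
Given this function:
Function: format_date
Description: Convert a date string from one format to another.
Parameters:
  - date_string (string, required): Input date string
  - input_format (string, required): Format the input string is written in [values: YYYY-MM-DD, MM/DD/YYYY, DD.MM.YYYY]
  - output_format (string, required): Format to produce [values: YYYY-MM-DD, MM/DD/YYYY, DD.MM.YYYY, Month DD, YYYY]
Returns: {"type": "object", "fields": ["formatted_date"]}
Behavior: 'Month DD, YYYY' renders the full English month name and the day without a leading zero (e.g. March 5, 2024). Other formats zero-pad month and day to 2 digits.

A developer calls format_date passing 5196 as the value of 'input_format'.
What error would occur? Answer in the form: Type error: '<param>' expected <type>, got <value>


Spec: 'input_format' is declared as string; 5196 is an integer.
Type error: 'input_format' expected string, got 5196


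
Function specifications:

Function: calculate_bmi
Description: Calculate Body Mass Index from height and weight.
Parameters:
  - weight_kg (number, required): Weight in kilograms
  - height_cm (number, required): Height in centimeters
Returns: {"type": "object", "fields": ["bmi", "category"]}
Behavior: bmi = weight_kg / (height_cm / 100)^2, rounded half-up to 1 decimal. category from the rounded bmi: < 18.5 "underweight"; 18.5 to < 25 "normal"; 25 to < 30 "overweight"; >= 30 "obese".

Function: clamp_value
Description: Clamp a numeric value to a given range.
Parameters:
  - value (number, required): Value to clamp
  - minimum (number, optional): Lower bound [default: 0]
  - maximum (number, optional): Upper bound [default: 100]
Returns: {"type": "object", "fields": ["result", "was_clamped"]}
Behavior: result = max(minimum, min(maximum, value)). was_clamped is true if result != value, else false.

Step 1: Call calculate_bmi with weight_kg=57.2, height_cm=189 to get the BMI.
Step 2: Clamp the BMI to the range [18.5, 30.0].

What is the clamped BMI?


Step 1: calculate_bmi(weight_kg=57.2, height_cm=189)
  height_m = 189 / 100 = 1.89
  bmi = 57.2 / 1.89^2 = 57.2 / 3.5721 = 16.01299 -> 16.0
  16.0 < 18.5 -> underweight
  -> bmi = 16.0
Step 2: clamp_value(value=16.0, minimum=18.5, maximum=30.0)
  result = max(18.5, min(30.0, 16.0)) = max(18.5, 16.0) = 18.5
  was_clamped = (18.5 != 16.0) = true
  -> result = 18.5
18.5


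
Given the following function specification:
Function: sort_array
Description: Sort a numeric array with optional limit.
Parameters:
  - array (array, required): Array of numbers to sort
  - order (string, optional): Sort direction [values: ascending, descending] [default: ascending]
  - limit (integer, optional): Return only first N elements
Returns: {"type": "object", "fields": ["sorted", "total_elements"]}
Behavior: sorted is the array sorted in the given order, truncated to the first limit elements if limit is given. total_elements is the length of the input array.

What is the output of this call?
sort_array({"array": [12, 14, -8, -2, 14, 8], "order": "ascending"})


sorted ascending: [-8, -2, 8, 12, 14, 14]
total_elements = len(input) = 6
Output:
{"sorted": [-8, -2, 8, 12, 14, 14], "total_elements": 6}


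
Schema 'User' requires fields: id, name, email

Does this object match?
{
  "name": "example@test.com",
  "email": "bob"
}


Checking required fields...
Missing: id
Invalid - missing required field 'id'


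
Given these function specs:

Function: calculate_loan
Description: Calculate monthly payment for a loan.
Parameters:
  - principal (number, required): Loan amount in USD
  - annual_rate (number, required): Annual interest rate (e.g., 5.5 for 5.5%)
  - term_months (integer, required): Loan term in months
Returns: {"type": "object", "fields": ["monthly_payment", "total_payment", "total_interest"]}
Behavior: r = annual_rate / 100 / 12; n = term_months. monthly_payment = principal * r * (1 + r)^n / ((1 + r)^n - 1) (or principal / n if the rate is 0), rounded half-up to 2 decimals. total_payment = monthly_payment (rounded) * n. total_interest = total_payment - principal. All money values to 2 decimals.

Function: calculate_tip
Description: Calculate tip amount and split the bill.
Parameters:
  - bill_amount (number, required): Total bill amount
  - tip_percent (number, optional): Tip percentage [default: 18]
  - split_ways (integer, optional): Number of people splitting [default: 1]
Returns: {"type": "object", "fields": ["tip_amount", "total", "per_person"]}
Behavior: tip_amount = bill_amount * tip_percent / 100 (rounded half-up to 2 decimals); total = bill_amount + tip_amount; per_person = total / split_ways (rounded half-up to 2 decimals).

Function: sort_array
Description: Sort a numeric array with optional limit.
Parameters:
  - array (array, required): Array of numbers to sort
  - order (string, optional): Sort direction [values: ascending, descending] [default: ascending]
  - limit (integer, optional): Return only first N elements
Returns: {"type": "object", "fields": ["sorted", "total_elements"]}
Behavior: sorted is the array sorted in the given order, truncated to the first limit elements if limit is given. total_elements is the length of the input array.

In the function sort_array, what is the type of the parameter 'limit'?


The sort_array spec declares:
  - limit (integer, optional): Return only first N elements
Type:
integer


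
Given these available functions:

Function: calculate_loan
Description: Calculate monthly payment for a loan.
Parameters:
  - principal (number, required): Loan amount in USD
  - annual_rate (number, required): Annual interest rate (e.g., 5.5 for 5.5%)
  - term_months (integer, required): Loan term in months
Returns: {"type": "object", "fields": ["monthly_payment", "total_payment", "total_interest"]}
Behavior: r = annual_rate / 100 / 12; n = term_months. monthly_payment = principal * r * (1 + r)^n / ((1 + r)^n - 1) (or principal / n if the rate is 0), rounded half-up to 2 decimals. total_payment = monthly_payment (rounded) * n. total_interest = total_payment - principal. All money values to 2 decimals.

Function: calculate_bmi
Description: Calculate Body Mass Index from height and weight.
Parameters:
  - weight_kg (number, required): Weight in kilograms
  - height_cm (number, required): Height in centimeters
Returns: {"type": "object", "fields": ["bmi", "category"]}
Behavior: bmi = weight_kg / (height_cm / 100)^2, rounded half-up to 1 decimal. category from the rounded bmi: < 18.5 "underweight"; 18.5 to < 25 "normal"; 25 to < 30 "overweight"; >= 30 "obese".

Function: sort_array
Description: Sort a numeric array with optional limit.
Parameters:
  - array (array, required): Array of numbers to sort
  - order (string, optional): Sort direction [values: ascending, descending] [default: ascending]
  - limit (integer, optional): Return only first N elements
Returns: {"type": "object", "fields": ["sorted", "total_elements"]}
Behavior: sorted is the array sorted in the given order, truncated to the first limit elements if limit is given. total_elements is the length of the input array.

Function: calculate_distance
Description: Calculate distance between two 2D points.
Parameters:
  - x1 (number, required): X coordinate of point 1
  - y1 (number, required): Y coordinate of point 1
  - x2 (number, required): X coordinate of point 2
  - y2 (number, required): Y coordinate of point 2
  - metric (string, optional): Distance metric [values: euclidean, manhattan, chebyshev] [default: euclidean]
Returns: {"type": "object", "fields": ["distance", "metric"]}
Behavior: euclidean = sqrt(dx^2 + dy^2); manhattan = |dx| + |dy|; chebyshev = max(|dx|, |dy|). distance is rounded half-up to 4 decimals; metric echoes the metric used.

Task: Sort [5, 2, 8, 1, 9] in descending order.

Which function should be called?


The task needs a function whose description is: Sort a numeric array with optional limit.
sort_array


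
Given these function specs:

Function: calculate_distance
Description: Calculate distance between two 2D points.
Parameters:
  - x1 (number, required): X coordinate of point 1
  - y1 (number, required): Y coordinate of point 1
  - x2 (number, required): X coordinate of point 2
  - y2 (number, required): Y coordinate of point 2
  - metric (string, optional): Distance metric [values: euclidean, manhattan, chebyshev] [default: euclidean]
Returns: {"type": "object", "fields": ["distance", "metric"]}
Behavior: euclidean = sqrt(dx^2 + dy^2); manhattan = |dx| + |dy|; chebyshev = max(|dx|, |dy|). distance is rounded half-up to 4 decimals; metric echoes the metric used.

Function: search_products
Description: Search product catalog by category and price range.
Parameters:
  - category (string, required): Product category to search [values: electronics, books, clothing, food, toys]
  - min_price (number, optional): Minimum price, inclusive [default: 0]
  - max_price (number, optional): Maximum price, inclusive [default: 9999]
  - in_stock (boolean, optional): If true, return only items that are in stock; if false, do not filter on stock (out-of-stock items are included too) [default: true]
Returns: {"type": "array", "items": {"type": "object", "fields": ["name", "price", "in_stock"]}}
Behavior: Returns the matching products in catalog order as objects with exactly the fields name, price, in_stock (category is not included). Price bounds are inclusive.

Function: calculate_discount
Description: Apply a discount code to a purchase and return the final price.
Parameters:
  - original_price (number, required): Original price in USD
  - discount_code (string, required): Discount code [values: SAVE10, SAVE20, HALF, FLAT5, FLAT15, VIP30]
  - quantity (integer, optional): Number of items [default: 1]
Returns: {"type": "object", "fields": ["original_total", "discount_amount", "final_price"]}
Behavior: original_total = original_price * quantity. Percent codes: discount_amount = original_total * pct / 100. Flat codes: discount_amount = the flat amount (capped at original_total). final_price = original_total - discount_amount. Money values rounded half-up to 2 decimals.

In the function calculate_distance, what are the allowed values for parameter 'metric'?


The calculate_distance spec declares:
  - metric (string, optional): Distance metric [values: euclidean, manhattan, chebyshev] [default: euclidean]
Allowed values:
euclidean, manhattan, chebyshev


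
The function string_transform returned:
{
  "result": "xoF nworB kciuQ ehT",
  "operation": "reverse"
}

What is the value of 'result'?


xoF nworB kciuQ ehT


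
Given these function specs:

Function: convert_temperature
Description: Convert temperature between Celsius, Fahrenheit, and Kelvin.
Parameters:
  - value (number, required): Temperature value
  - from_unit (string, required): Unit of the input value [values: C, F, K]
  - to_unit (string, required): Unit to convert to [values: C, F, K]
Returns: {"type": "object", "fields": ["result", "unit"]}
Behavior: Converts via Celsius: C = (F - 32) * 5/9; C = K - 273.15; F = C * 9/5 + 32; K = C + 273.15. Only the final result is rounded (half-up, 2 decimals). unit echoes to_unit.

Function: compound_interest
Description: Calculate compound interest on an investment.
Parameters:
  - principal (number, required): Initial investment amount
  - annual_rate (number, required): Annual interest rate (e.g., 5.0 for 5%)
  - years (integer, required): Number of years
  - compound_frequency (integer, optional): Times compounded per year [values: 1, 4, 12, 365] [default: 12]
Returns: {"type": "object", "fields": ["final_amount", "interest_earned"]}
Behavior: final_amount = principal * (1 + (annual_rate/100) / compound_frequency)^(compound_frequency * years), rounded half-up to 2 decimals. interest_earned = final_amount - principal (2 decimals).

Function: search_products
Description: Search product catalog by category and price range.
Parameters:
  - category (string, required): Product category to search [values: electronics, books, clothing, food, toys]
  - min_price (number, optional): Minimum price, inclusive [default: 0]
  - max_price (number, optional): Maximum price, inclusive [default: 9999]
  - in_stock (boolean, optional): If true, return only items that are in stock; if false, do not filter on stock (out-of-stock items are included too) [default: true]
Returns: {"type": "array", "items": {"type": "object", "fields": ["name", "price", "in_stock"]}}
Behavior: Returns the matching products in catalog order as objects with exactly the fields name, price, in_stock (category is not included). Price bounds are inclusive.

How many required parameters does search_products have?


Parameters of search_products: category (required), min_price (optional), max_price (optional), in_stock (optional)
Required count:
1


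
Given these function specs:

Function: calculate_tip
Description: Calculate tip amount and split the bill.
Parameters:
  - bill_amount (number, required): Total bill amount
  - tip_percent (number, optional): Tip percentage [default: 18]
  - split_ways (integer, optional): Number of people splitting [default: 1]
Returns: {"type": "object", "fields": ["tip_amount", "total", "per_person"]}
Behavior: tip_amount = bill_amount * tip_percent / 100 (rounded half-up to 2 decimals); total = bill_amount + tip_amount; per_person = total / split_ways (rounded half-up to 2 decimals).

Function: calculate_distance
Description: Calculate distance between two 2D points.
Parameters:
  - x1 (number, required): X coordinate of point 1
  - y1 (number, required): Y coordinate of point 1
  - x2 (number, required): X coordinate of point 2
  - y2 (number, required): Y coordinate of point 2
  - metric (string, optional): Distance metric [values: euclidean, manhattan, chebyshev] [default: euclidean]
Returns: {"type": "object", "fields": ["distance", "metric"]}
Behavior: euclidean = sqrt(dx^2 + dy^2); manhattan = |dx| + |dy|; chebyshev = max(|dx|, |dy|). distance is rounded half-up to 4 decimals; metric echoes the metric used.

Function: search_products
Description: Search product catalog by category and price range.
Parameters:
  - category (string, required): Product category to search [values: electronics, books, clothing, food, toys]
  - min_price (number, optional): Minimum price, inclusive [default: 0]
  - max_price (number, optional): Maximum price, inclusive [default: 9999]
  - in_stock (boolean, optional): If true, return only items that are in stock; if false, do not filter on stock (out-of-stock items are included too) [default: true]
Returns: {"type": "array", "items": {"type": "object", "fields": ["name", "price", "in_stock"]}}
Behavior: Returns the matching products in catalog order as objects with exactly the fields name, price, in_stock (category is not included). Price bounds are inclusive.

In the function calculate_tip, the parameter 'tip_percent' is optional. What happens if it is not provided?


The calculate_tip spec declares:
  - tip_percent (number, optional): Tip percentage [default: 18]
It defaults to 18


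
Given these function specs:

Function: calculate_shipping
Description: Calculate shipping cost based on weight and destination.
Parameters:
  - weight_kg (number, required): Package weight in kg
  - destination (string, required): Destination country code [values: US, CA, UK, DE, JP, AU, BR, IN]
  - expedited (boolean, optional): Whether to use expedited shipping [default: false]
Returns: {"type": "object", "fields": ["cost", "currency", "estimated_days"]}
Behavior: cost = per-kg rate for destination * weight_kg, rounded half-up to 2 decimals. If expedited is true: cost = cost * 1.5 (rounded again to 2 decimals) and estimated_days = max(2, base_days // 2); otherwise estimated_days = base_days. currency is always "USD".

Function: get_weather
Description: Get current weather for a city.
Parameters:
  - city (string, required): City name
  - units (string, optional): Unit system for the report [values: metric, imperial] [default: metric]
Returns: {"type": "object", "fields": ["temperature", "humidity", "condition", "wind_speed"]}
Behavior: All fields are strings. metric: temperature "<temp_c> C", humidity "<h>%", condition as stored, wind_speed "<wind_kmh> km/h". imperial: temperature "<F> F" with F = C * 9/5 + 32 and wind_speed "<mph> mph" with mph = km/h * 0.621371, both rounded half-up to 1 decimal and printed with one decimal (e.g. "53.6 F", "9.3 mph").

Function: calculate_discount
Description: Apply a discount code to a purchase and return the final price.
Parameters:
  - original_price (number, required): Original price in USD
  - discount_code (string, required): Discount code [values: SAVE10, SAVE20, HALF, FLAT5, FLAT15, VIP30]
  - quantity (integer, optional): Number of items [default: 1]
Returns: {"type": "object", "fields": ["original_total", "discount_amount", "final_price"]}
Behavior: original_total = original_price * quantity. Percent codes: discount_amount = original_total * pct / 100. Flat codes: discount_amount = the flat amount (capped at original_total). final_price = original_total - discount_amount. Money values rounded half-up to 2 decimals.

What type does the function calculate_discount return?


The calculate_discount spec declares Returns: {"type": "object", "fields": ["original_total", "discount_amount", "final_price"]}
Type:
object


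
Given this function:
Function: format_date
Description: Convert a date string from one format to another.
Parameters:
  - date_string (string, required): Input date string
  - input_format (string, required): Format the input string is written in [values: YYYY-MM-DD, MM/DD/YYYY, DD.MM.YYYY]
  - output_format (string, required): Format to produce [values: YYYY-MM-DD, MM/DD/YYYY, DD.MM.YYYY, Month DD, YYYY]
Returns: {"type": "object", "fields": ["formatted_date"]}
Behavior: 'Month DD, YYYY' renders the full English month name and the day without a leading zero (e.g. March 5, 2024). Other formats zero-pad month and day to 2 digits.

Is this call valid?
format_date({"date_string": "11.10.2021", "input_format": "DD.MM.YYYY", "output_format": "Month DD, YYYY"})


Checking all required parameters present and types match... All valid.
Valid


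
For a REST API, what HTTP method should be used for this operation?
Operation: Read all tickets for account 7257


GET = read, POST = create, PUT = update/replace, DELETE = remove
This operation is a read.
GET


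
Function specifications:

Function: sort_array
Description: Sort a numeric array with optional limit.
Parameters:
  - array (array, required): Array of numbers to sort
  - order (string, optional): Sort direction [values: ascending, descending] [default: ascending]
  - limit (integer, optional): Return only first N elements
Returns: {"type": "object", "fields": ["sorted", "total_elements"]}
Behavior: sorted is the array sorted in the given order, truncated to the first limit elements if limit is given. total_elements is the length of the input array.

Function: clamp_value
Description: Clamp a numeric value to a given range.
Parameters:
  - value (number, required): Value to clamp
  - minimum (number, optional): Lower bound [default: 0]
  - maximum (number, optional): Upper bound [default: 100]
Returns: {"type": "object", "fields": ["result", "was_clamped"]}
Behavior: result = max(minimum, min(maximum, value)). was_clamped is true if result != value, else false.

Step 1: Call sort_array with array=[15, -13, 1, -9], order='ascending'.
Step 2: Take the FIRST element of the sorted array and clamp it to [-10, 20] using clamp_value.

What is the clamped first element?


Step 1: sort_array(order=ascending)
  sorted: [-13, -9, 1, 15]
  -> first element = -13
Step 2: clamp_value(value=-13, minimum=-10, maximum=20)
  result = max(-10, min(20, -13)) = max(-10, -13) = -10
  was_clamped = (-10 != -13) = true
  -> result = -10
-10


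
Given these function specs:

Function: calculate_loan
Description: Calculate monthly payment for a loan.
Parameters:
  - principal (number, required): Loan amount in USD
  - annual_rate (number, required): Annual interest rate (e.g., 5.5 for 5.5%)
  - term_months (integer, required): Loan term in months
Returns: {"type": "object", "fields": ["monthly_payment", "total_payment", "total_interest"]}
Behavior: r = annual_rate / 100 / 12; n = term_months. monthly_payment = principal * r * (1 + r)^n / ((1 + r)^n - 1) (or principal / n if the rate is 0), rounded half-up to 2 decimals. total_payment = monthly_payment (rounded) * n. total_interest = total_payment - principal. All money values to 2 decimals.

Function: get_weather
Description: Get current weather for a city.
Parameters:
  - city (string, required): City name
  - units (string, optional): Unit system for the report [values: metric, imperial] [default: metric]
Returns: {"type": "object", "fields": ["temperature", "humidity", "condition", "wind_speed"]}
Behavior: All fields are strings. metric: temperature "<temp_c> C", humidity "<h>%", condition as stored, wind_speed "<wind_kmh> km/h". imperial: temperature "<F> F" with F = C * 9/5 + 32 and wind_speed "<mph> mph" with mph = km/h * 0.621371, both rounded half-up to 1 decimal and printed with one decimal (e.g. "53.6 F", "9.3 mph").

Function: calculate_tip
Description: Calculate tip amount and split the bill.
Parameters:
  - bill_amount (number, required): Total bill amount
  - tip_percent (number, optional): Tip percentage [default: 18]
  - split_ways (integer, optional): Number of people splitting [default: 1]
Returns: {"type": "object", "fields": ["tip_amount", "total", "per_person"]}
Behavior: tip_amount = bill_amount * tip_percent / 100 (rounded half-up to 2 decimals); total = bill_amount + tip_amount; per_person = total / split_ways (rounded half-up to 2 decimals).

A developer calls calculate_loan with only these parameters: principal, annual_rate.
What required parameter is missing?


Required parameters: principal, annual_rate, term_months
Provided: principal, annual_rate
Missing: term_months
term_months


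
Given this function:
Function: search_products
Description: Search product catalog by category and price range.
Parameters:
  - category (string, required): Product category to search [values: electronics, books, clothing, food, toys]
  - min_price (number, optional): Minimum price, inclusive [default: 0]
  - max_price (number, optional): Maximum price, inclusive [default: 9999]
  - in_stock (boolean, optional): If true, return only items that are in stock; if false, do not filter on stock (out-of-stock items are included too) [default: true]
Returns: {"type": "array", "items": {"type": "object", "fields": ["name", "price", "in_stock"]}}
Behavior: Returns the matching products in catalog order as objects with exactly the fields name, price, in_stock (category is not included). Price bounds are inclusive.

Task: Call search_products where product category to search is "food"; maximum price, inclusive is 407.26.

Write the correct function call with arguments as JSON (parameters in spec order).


Mapping each described value to its parameter name:
  'Product category to search' -> category = "food"
  'Maximum price, inclusive' -> max_price = 407.26
search_products({"category": "food", "max_price": 407.26})


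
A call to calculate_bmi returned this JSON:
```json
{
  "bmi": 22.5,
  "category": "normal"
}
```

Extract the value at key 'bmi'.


22.5


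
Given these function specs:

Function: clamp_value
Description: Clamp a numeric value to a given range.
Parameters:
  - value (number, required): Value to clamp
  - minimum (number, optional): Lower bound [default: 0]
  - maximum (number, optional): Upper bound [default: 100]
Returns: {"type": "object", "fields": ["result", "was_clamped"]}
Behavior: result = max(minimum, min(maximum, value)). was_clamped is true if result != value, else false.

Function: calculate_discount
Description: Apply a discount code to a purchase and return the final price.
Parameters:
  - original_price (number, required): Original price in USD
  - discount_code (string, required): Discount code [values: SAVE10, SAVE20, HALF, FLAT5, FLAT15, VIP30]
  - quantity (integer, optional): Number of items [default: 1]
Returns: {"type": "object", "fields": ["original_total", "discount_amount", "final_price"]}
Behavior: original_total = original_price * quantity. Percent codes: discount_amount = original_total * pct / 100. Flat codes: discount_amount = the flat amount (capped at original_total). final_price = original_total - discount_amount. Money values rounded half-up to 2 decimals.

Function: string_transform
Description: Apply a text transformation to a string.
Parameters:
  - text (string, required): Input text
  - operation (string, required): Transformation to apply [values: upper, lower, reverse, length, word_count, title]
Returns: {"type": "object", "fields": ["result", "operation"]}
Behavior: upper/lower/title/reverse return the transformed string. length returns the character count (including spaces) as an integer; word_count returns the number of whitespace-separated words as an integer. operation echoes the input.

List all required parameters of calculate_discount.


Parameters of calculate_discount and their required/optional flag:
  original_price: required
  discount_code: required
  quantity: optional
discount_code, original_price


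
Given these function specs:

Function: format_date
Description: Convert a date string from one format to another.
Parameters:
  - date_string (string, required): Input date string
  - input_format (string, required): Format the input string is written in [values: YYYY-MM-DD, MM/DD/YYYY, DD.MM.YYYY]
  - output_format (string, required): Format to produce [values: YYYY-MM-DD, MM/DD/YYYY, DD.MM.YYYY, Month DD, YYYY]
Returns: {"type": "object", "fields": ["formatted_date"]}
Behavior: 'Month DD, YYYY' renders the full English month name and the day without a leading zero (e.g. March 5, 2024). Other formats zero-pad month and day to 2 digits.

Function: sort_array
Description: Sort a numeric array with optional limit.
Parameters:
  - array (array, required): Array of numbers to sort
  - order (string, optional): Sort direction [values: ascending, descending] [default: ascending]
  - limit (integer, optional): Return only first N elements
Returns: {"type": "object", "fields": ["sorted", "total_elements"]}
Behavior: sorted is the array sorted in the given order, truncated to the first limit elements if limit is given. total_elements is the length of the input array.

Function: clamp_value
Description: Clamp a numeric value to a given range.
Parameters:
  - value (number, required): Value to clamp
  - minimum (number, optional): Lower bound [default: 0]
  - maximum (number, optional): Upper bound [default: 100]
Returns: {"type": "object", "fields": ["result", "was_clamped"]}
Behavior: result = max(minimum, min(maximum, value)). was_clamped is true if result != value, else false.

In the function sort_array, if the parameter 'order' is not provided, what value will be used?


The sort_array spec declares:
  - order (string, optional): Sort direction [values: ascending, descending] [default: ascending]
Default:
ascending


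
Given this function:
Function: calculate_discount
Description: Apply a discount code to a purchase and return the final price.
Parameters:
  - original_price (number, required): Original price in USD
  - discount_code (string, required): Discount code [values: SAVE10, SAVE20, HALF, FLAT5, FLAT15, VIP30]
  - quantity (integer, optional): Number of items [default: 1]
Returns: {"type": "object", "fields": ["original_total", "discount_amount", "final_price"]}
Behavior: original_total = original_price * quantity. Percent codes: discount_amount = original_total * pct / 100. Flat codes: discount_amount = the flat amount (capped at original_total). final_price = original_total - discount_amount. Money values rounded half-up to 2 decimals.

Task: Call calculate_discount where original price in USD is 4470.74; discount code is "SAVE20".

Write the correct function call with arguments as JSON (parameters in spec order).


Mapping each described value to its parameter name:
  'Original price in USD' -> original_price = 4470.74
  'Discount code' -> discount_code = "SAVE20"
calculate_discount({"original_price": 4470.74, "discount_code": "SAVE20"})


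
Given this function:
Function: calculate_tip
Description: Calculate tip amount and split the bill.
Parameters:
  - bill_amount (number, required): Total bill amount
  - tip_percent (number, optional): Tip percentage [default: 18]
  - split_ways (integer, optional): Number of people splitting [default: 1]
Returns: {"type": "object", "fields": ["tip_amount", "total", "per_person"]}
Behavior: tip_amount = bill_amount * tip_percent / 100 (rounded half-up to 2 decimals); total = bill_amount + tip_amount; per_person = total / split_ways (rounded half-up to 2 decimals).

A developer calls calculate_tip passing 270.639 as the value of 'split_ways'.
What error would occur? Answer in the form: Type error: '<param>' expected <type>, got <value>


Spec: 'split_ways' is declared as integer; 270.639 is a non-integer number.
Type error: 'split_ways' expected integer, got 270.639


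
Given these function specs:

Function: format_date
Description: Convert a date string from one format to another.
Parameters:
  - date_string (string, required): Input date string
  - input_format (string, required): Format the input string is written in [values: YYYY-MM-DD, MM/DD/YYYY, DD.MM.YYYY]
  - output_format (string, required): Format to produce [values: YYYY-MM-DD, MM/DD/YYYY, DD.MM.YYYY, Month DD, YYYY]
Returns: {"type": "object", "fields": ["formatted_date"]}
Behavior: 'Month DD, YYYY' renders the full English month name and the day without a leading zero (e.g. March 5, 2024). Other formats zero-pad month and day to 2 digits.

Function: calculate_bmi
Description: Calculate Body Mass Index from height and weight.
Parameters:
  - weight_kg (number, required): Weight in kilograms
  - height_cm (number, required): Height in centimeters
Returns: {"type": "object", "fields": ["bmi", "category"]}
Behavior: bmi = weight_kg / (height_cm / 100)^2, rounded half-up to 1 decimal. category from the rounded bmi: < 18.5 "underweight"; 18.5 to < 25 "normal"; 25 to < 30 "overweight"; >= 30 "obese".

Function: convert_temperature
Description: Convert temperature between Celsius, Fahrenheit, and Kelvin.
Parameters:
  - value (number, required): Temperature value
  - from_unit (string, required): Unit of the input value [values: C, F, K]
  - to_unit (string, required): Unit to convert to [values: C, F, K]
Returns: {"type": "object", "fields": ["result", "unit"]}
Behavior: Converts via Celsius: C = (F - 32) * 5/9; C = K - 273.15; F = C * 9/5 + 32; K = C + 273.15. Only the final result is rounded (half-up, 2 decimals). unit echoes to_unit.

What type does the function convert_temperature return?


The convert_temperature spec declares Returns: {"type": "object", "fields": ["result", "unit"]}
Type:
object


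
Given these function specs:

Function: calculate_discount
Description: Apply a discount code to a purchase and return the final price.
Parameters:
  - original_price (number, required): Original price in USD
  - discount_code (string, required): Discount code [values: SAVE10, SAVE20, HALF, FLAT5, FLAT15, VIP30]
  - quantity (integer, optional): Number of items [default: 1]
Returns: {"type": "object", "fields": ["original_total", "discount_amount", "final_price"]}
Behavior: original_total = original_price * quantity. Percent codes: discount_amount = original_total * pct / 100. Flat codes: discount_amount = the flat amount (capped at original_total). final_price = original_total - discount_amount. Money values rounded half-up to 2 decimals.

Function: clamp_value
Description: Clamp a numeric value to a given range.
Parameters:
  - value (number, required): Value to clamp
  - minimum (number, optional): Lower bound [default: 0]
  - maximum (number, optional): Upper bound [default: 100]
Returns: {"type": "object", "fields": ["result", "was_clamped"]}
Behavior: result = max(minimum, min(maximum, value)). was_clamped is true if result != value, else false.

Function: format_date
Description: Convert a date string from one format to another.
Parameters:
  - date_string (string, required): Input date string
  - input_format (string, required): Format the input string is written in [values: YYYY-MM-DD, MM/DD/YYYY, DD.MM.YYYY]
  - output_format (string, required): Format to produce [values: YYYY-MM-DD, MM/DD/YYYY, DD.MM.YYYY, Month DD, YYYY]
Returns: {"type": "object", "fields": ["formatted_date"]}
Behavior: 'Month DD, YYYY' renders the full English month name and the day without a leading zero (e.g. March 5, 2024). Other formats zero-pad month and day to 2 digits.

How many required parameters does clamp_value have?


Parameters of clamp_value: value (required), minimum (optional), maximum (optional)
Required count:
1
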